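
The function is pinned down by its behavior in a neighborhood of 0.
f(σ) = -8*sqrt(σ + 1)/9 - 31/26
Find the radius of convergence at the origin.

Branch term (-8/9)*sqrt(1 - σ/(-1)): its argument vanishes at σ = -1, a square-root branch point, modulus 1.
The radius of convergence is the smallest modulus among the singular points: 1.

The radius of convergence is 1.


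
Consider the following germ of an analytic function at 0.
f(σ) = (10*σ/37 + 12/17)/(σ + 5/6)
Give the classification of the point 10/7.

Denominator factors: σ + 5/6 = 95/42 at σ = 10/7 — none vanishes.
So the germ continues analytically to 10/7.

The point is a regular point.


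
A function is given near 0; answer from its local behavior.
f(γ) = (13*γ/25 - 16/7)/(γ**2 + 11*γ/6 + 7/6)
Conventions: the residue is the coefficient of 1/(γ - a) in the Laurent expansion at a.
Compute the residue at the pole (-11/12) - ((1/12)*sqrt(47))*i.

The factor γ**2 + 11*γ/6 + 7/6 splits as (γ - a)(γ - a') with a = (-11/12) - ((1/12)*sqrt(47))*i, a' = (-11/12) + ((1/12)*sqrt(47))*i. At the order-1 pole a set g(γ) = (γ - a)*f(γ) = [13*γ/25 - 16/7] / (γ - a').
Simple pole: residue = g(a) at a = (-11/12) - ((1/12)*sqrt(47))*i, which is (13/50) - ((5801/16450)*sqrt(47))*i.

The residue is (13/50) - ((5801/16450)*sqrt(47))*i.


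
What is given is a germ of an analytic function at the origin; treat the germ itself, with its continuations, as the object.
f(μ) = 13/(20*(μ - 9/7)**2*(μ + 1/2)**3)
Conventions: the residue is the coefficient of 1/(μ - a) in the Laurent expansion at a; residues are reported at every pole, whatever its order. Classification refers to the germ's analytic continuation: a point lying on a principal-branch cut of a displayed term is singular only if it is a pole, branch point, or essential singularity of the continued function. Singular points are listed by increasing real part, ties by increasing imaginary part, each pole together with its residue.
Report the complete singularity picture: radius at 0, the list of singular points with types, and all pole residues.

Denominator factor (μ - 9/7)^2: pole of order 2 at 9/7, modulus 9/7.
Denominator factor (μ + 1/2)^3: pole of order 3 at -1/2, modulus 1/2.
The radius of convergence is the smallest modulus among the singular points: 1/2.
At the order-3 pole -1/2 set g(μ) = (μ - (-1/2))^3*f(μ) = 13/(20*(μ - 9/7)**2).
Order-3 pole: residue = g''(a)/2; g''(-1/2) = 749112/1953125, so the residue is 374556/1953125.
At the order-2 pole 9/7 set g(μ) = (μ - (9/7))^2*f(μ) = 13/(20*(μ + 1/2)**3).
Order-2 pole: residue = g'(a); g'(9/7) = -374556/1953125, so the residue is -374556/1953125.
List the singular points by increasing real part (a conjugate pair: the negative imaginary part first).

Radius of convergence at 0: 1/2.
At -1/2: a pole of order 3; residue 374556/1953125.
At 9/7: a pole of order 2; residue -374556/1953125.


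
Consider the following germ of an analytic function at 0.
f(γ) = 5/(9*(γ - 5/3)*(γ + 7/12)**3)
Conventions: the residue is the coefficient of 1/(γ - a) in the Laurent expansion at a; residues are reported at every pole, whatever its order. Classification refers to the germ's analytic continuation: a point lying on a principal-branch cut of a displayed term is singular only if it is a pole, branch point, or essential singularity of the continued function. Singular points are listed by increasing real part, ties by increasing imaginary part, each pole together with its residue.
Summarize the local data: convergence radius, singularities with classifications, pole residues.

Denominator factor (γ - 5/3): pole of order 1 at 5/3, modulus 5/3.
Denominator factor (γ + 7/12)^3: pole of order 3 at -7/12, modulus 7/12.
The radius of convergence is the smallest modulus among the singular points: 7/12.
At the order-3 pole -7/12 set g(γ) = (γ - (-7/12))^3*f(γ) = 5/(9*(γ - 5/3)).
Order-3 pole: residue = g''(a)/2; g''(-7/12) = -640/6561, so the residue is -320/6561.
At the order-1 pole 5/3 set g(γ) = (γ - (5/3))*f(γ) = 5/(9*(γ + 7/12)**3).
Simple pole: residue = g(a) at a = 5/3, which is 320/6561.
List the singular points by increasing real part (a conjugate pair: the negative imaginary part first).

Radius of convergence at 0: 7/12.
At -7/12: a pole of order 3; residue -320/6561.
At 5/3: a pole of order 1; residue 320/6561.


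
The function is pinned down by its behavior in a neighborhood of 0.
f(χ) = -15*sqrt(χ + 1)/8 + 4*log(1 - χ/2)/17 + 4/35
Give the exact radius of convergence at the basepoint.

Branch term (4/17)*log(1 - χ/(2)): its argument vanishes at χ = 2, a logarithmic branch point, modulus 2.
Branch term (-15/8)*sqrt(1 - χ/(-1)): its argument vanishes at χ = -1, a square-root branch point, modulus 1.
The radius of convergence is the smallest modulus among the singular points: 1.

The radius of convergence is 1.


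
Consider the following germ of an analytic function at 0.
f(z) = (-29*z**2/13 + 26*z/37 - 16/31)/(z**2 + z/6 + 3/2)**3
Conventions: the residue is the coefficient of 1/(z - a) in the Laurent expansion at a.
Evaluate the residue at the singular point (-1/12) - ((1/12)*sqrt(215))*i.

The factor z**2 + z/6 + 3/2 splits as (z - a)(z - a') with a = (-1/12) - ((1/12)*sqrt(215))*i, a' = (-1/12) + ((1/12)*sqrt(215))*i. At the order-3 pole a set g(z) = (z - a)^3*f(z) = [-29*z**2/13 + 26*z/37 - 16/31] / (z - a')^3.
Order-3 pole: residue = g''(a)/2; g''((-1/12) - ((1/12)*sqrt(215))*i) = -((2365894224/148191109625)*sqrt(215))*i, so the residue is -((1182947112/148191109625)*sqrt(215))*i.

The residue is -((1182947112/148191109625)*sqrt(215))*i.


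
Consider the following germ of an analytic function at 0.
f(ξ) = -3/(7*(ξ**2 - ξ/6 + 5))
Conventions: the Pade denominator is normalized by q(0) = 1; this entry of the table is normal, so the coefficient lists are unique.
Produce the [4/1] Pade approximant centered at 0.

The Pade approximant has numerator coefficients [-3/35, 6462/1115135, 19332/1115135, -648/1115135, -3888/1115135]; denominator coefficients [1, -96481/955830].

Taylor coefficients needed (expand at 0): a_0 = -3/35, a_1 = -1/350, a_2 = 179/10500, a_3 = 359/315000, a_4 = -31861/9450000, a_5 = -13783/40500000.
Write the denominator as Q(ξ) = 1 + q1*ξ. Requiring Q*f - P = O(ξ^6) with deg P <= 4 kills the coefficients of ξ^5..ξ^5 in Q*f:
  ξ^5: a_5 + q1*a_4 = 0, i.e. -13783/40500000 + (-31861/9450000)*q1 = 0.
Solving this linear system: q1 = -96481/955830.
The numerator is Q*f truncated at degree 4: P0 = a_0 = -3/35; P1 = a_1 + q1*a_0 = 6462/1115135; P2 = a_2 + q1*a_1 = 19332/1115135; P3 = a_3 + q1*a_2 = -648/1115135; P4 = a_4 + q1*a_3 = -3888/1115135.


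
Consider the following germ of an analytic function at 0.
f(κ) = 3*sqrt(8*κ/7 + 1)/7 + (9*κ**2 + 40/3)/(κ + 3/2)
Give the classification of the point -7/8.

The term (3/7)*sqrt(1 - κ/(-7/8)) has argument 1 - -7/8/(-7/8) = 0 at -7/8: a square-root (algebraic, two-sheeted) branch point; the remaining terms are analytic or single-valued there.

The point is an algebraic (square-root) branch point.


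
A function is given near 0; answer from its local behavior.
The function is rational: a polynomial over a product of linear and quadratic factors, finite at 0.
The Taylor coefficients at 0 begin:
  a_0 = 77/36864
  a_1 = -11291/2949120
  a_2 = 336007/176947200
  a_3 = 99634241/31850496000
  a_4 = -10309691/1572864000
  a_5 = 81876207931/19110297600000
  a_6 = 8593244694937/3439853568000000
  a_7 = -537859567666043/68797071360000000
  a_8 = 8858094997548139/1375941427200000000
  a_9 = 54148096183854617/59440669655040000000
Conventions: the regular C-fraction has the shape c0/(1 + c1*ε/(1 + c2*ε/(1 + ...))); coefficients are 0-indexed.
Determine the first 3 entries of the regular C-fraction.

Taylor coefficients (read off): a_0 = 77/36864, a_1 = -11291/2949120, a_2 = 336007/176947200.
c0 = a_0 = 77/36864. Peel one level at a time: if S = 1 + c*ε/S' with S'(0) = 1, then c is the ε-coefficient of S and S' = c*ε/(S - 1).
S_1 = c0/f = 1 + (1613/880)*ε + (5693263/2323200)*ε^2 + ...; c1 = 1613/880.
S_2 = c1*ε/(S_1 - 1) = 1 + (-5693263/4258320)*ε + ...; c2 = -5693263/4258320.

The regular C-fraction coefficients are [77/36864, 1613/880, -5693263/4258320].


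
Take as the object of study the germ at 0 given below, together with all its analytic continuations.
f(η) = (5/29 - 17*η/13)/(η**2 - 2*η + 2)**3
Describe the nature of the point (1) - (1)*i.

The point is a pole of order 3.

The denominator factor η**2 - 2*η + 2 vanishes at (1) - (1)*i and appears to the power 3; the numerator there equals (-428/377) + (17/13)*i, nonzero, and no other factor vanishes.
Hence a pole whose order is the multiplicity, 3.


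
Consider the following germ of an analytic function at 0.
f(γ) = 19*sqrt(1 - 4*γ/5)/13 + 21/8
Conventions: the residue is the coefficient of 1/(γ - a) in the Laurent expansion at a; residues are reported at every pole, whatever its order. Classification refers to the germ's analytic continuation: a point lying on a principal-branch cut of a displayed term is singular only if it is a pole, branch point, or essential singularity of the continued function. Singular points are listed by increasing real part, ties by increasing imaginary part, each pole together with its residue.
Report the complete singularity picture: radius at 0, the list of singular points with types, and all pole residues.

Branch term (19/13)*sqrt(1 - γ/(5/4)): its argument vanishes at γ = 5/4, a square-root branch point, modulus 5/4.
The radius of convergence is the smallest modulus among the singular points: 5/4.

Radius of convergence at 0: 5/4.
At 5/4: an algebraic (square-root) branch point.


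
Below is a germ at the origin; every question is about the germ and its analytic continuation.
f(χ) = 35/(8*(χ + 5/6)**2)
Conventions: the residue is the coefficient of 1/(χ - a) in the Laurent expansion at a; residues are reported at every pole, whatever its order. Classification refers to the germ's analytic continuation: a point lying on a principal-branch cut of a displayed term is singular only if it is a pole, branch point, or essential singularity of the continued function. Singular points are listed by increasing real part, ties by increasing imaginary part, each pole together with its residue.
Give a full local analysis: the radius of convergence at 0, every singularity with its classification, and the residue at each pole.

Radius of convergence at 0: 5/6.
At -5/6: a pole of order 2; residue 0.

Denominator factor (χ + 5/6)^2: pole of order 2 at -5/6, modulus 5/6.
The radius of convergence is the smallest modulus among the singular points: 5/6.
At the order-2 pole -5/6 set g(χ) = (χ - (-5/6))^2*f(χ) = 35/8.
Order-2 pole: residue = g'(a); g'(-5/6) = 0, so the residue is 0.


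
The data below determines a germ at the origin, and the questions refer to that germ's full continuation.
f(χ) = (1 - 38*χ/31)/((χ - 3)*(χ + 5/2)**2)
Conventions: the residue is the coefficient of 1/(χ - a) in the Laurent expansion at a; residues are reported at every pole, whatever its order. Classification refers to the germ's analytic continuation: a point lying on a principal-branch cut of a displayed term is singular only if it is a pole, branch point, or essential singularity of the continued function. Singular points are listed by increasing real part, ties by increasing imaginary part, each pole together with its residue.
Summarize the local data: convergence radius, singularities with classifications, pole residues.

Radius of convergence at 0: 5/2.
At -5/2: a pole of order 2; residue 332/3751.
At 3: a pole of order 1; residue -332/3751.

Denominator factor (χ - 3): pole of order 1 at 3, modulus 3.
Denominator factor (χ + 5/2)^2: pole of order 2 at -5/2, modulus 5/2.
The radius of convergence is the smallest modulus among the singular points: 5/2.
At the order-2 pole -5/2 set g(χ) = (χ - (-5/2))^2*f(χ) = (1 - 38*χ/31)/(χ - 3).
Order-2 pole: residue = g'(a); g'(-5/2) = 332/3751, so the residue is 332/3751.
At the order-1 pole 3 set g(χ) = (χ - (3))*f(χ) = (1 - 38*χ/31)/(χ + 5/2)**2.
Simple pole: residue = g(a) at a = 3, which is -332/3751.
List the singular points by increasing real part (a conjugate pair: the negative imaginary part first).


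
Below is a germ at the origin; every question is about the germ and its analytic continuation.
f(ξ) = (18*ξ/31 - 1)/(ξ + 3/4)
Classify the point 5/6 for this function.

The point is a regular point.

Denominator factors: ξ + 3/4 = 19/12 at ξ = 5/6 — none vanishes.
So the germ continues analytically to 5/6.


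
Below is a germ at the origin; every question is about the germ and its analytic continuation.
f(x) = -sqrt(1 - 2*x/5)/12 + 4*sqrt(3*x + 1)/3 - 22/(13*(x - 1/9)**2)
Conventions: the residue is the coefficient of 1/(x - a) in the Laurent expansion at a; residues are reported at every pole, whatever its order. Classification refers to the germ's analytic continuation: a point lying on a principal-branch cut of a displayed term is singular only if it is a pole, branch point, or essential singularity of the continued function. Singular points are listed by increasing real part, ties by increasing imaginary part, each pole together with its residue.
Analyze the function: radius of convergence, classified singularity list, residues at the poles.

Denominator factor (x - 1/9)^2: pole of order 2 at 1/9, modulus 1/9.
Branch term (4/3)*sqrt(1 - x/(-1/3)): its argument vanishes at x = -1/3, a square-root branch point, modulus 1/3.
Branch term (-1/12)*sqrt(1 - x/(5/2)): its argument vanishes at x = 5/2, a square-root branch point, modulus 5/2.
The radius of convergence is the smallest modulus among the singular points: 1/9.
The branch terms are analytic at 1/9 and contribute nothing to the residue; only the rational part matters.
At the order-2 pole 1/9 set g(x) = (x - (1/9))^2*(rational part) = -22/13.
Order-2 pole: residue = g'(a); g'(1/9) = 0, so the residue is 0.
List the singular points by increasing real part (a conjugate pair: the negative imaginary part first).

Radius of convergence at 0: 1/9.
At -1/3: an algebraic (square-root) branch point.
At 1/9: a pole of order 2; residue 0.
At 5/2: an algebraic (square-root) branch point.


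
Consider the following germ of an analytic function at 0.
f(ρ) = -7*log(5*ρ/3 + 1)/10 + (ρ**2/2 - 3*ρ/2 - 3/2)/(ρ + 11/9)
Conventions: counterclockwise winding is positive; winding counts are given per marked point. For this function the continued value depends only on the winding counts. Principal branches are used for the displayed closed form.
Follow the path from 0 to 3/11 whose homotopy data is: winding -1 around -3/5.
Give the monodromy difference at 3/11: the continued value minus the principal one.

Continued minus principal equals (7/5)*pi*i.

The rational part is single-valued and drops out of the difference; each branch term changes only by its own monodromy.
(-7/10)*log(1 - ρ/(-3/5)): each positive loop around -3/5 adds 2*pi*i to the log, so winding -1 contributes (-7/10)*(-1)*2*pi*i = (7/5)*pi*i.
Summing the contributions at ρ = 3/11 gives (7/5)*pi*i.


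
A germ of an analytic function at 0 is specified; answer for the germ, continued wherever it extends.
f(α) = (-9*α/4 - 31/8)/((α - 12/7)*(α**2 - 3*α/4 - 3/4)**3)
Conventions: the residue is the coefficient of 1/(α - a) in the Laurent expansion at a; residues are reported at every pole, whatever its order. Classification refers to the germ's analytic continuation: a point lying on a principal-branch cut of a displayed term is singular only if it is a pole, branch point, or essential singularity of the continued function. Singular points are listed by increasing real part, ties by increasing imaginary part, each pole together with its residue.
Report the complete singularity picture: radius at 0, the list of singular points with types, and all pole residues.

Radius of convergence at 0: -3/8 + (1/8)*sqrt(57).
At 3/8 - (1/8)*sqrt(57): a pole of order 3; residue 29109724/5545233 - (10044669068/12678251049)*sqrt(57).
At 3/8 + (1/8)*sqrt(57): a pole of order 3; residue 29109724/5545233 + (10044669068/12678251049)*sqrt(57).
At 12/7: a pole of order 1; residue -58219448/5545233.


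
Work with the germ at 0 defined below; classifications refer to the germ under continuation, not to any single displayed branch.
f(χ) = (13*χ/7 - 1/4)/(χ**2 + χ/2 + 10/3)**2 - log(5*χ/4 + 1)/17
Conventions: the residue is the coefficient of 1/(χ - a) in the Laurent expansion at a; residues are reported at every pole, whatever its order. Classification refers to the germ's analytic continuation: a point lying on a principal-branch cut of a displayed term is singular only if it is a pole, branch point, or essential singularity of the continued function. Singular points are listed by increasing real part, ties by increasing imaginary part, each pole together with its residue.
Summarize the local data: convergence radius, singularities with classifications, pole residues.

Radius of convergence at 0: 4/5.
At -4/5: a logarithmic branch point.
At (-1/4) - ((1/12)*sqrt(471))*i: a pole of order 2; residue -((240/172543)*sqrt(471))*i.
At (-1/4) + ((1/12)*sqrt(471))*i: a pole of order 2; residue ((240/172543)*sqrt(471))*i.

Denominator factor (χ**2 + χ/2 + 10/3)^2: discriminant -157/12, complex-conjugate roots (-1/4) + ((1/12)*sqrt(471))*i and (-1/4) - ((1/12)*sqrt(471))*i; poles of order 2, moduli (1/3)*sqrt(30) and (1/3)*sqrt(30).
Branch term (-1/17)*log(1 - χ/(-4/5)): its argument vanishes at χ = -4/5, a logarithmic branch point, modulus 4/5.
The radius of convergence is the smallest modulus among the singular points: 4/5.
The branch term is analytic at (-1/4) - ((1/12)*sqrt(471))*i and contributes nothing to the residue; only the rational part matters.
The factor χ**2 + χ/2 + 10/3 splits as (χ - a)(χ - a') with a = (-1/4) - ((1/12)*sqrt(471))*i, a' = (-1/4) + ((1/12)*sqrt(471))*i. At the order-2 pole a set g(χ) = (χ - a)^2*(rational part) = [13*χ/7 - 1/4] / (χ - a')^2.
Order-2 pole: residue = g'(a); g'((-1/4) - ((1/12)*sqrt(471))*i) = -((240/172543)*sqrt(471))*i, so the residue is -((240/172543)*sqrt(471))*i.
The branch term is analytic at (-1/4) + ((1/12)*sqrt(471))*i and contributes nothing to the residue; only the rational part matters.
The factor χ**2 + χ/2 + 10/3 splits as (χ - a)(χ - a') with a = (-1/4) + ((1/12)*sqrt(471))*i, a' = (-1/4) - ((1/12)*sqrt(471))*i. At the order-2 pole a set g(χ) = (χ - a)^2*(rational part) = [13*χ/7 - 1/4] / (χ - a')^2.
Order-2 pole: residue = g'(a); g'((-1/4) + ((1/12)*sqrt(471))*i) = ((240/172543)*sqrt(471))*i, so the residue is ((240/172543)*sqrt(471))*i.
List the singular points by increasing real part (a conjugate pair: the negative imaginary part first).


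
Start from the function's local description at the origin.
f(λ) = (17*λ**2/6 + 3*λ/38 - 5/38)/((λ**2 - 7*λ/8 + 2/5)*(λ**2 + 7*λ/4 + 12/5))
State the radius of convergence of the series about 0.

Denominator factor (λ**2 + 7*λ/4 + 12/5): discriminant -523/80, complex-conjugate roots (-7/8) + ((1/40)*sqrt(2615))*i and (-7/8) - ((1/40)*sqrt(2615))*i; poles of order 1, moduli (2/5)*sqrt(15) and (2/5)*sqrt(15).
Denominator factor (λ**2 - 7*λ/8 + 2/5): discriminant -267/320, complex-conjugate roots (7/16) + ((1/80)*sqrt(1335))*i and (7/16) - ((1/80)*sqrt(1335))*i; poles of order 1, moduli (1/5)*sqrt(10) and (1/5)*sqrt(10).
The radius of convergence is the smallest modulus among the singular points: (1/5)*sqrt(10).

The radius of convergence is (1/5)*sqrt(10).


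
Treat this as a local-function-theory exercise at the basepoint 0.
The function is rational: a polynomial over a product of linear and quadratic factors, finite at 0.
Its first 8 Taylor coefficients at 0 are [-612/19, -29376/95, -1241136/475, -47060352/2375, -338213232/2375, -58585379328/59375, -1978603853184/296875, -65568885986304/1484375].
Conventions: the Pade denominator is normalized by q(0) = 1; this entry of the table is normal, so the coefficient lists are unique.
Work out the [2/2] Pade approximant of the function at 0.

The Pade approximant has numerator coefficients [-612/19, 2607120/55651, -7757100/55651]; denominator coefficients [1, -161892/14645, 2147679/73225].

Taylor coefficients needed (read off): a_0 = -612/19, a_1 = -29376/95, a_2 = -1241136/475, a_3 = -47060352/2375, a_4 = -338213232/2375.
Write the denominator as Q(ν) = 1 + q1*ν + q2*ν^2. Requiring Q*f - P = O(ν^5) with deg P <= 2 kills the coefficients of ν^3..ν^4 in Q*f:
  ν^3: a_3 + q1*a_2 + q2*a_1 = 0, i.e. -47060352/2375 + (-1241136/475)*q1 + (-29376/95)*q2 = 0.
  ν^4: a_4 + q1*a_3 + q2*a_2 = 0, i.e. -338213232/2375 + (-47060352/2375)*q1 + (-1241136/475)*q2 = 0.
Solving this linear system: q1 = -161892/14645, q2 = 2147679/73225.
The numerator is Q*f truncated at degree 2: P0 = a_0 = -612/19; P1 = a_1 + q1*a_0 = 2607120/55651; P2 = a_2 + q1*a_1 + q2*a_0 = -7757100/55651.


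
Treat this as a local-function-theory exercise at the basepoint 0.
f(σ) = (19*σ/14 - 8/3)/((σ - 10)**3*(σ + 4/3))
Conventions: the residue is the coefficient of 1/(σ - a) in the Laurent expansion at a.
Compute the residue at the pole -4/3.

At the order-1 pole -4/3 set g(σ) = (σ - (-4/3))*f(σ) = (19*σ/14 - 8/3)/(σ - 10)**3.
Simple pole: residue = g(a) at a = -4/3, which is 423/137564.

The residue is 423/137564.


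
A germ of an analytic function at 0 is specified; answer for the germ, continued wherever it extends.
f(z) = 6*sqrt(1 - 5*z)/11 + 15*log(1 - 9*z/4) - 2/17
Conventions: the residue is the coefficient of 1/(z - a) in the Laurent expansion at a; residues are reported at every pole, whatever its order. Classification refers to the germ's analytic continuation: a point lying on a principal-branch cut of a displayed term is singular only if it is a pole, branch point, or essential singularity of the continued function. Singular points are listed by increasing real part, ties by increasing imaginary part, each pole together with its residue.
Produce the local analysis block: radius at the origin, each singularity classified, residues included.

Branch term (15)*log(1 - z/(4/9)): its argument vanishes at z = 4/9, a logarithmic branch point, modulus 4/9.
Branch term (6/11)*sqrt(1 - z/(1/5)): its argument vanishes at z = 1/5, a square-root branch point, modulus 1/5.
The radius of convergence is the smallest modulus among the singular points: 1/5.
List the singular points by increasing real part (a conjugate pair: the negative imaginary part first).

Radius of convergence at 0: 1/5.
At 1/5: an algebraic (square-root) branch point.
At 4/9: a logarithmic branch point.


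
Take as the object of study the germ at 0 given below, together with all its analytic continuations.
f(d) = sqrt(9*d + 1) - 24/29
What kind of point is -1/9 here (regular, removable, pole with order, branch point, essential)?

The term (1)*sqrt(1 - d/(-1/9)) has argument 1 - -1/9/(-1/9) = 0 at -1/9: a square-root (algebraic, two-sheeted) branch point; the remaining terms are analytic or single-valued there.

The point is an algebraic (square-root) branch point.


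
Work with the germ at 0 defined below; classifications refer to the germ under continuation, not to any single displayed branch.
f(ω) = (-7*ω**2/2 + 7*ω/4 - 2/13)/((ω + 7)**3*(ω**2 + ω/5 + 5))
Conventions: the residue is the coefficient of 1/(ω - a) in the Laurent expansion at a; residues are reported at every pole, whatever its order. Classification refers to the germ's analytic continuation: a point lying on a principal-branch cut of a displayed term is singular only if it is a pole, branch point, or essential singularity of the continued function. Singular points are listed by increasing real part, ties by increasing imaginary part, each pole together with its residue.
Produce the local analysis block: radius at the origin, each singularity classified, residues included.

Radius of convergence at 0: sqrt(5).
At -7: a pole of order 3; residue 11735385/945955244.
At (-1/10) - ((1/10)*sqrt(499))*i: a pole of order 1; residue (-11735385/1891910488) + ((359880065/944063333512)*sqrt(499))*i.
At (-1/10) + ((1/10)*sqrt(499))*i: a pole of order 1; residue (-11735385/1891910488) - ((359880065/944063333512)*sqrt(499))*i.

Denominator factor (ω**2 + ω/5 + 5): discriminant -499/25, complex-conjugate roots (-1/10) + ((1/10)*sqrt(499))*i and (-1/10) - ((1/10)*sqrt(499))*i; poles of order 1, moduli sqrt(5) and sqrt(5).
Denominator factor (ω + 7)^3: pole of order 3 at -7, modulus 7.
The radius of convergence is the smallest modulus among the singular points: sqrt(5).
At the order-3 pole -7 set g(ω) = (ω - (-7))^3*f(ω) = (-7*ω**2/2 + 7*ω/4 - 2/13)/(ω**2 + ω/5 + 5).
Order-3 pole: residue = g''(a)/2; g''(-7) = 11735385/472977622, so the residue is 11735385/945955244.
The factor ω**2 + ω/5 + 5 splits as (ω - a)(ω - a') with a = (-1/10) - ((1/10)*sqrt(499))*i, a' = (-1/10) + ((1/10)*sqrt(499))*i. At the order-1 pole a set g(ω) = (ω - a)*f(ω) = [(-7*ω**2/2 + 7*ω/4 - 2/13)/(ω + 7)**3] / (ω - a').
Simple pole: residue = g(a) at a = (-1/10) - ((1/10)*sqrt(499))*i, which is (-11735385/1891910488) + ((359880065/944063333512)*sqrt(499))*i.
The factor ω**2 + ω/5 + 5 splits as (ω - a)(ω - a') with a = (-1/10) + ((1/10)*sqrt(499))*i, a' = (-1/10) - ((1/10)*sqrt(499))*i. At the order-1 pole a set g(ω) = (ω - a)*f(ω) = [(-7*ω**2/2 + 7*ω/4 - 2/13)/(ω + 7)**3] / (ω - a').
Simple pole: residue = g(a) at a = (-1/10) + ((1/10)*sqrt(499))*i, which is (-11735385/1891910488) - ((359880065/944063333512)*sqrt(499))*i.
List the singular points by increasing real part (a conjugate pair: the negative imaginary part first).


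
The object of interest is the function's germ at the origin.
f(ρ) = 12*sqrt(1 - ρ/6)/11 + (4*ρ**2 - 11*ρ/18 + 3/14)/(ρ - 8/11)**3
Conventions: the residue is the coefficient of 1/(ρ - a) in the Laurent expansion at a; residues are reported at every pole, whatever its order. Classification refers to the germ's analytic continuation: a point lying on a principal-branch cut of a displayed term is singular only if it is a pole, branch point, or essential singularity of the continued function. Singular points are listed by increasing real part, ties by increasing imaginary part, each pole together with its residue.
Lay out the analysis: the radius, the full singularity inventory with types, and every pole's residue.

Radius of convergence at 0: 8/11.
At 8/11: a pole of order 3; residue 4.
At 6: an algebraic (square-root) branch point.

Denominator factor (ρ - 8/11)^3: pole of order 3 at 8/11, modulus 8/11.
Branch term (12/11)*sqrt(1 - ρ/(6)): its argument vanishes at ρ = 6, a square-root branch point, modulus 6.
The radius of convergence is the smallest modulus among the singular points: 8/11.
The branch term is analytic at 8/11 and contributes nothing to the residue; only the rational part matters.
At the order-3 pole 8/11 set g(ρ) = (ρ - (8/11))^3*(rational part) = 4*ρ**2 - 11*ρ/18 + 3/14.
Order-3 pole: residue = g''(a)/2; g''(8/11) = 8, so the residue is 4.
List the singular points by increasing real part (a conjugate pair: the negative imaginary part first).


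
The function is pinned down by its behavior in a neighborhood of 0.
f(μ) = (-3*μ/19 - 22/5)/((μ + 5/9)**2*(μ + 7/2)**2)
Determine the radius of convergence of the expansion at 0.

The radius of convergence is 5/9.

Denominator factor (μ + 7/2)^2: pole of order 2 at -7/2, modulus 7/2.
Denominator factor (μ + 5/9)^2: pole of order 2 at -5/9, modulus 5/9.
The radius of convergence is the smallest modulus among the singular points: 5/9.


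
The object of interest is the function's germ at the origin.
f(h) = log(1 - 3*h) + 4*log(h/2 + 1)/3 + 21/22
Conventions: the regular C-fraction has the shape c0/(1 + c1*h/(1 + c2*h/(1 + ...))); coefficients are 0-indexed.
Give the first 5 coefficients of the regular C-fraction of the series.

Taylor coefficients (expand at 0): a_0 = 21/22, a_1 = -7/3, a_2 = -14/3, a_3 = -161/18, a_4 = -973/48.
c0 = a_0 = 21/22. Peel one level at a time: if S = 1 + c*h/S' with S'(0) = 1, then c is the h-coefficient of S and S' = c*h/(S - 1).
S_1 = c0/f = 1 + (22/9)*h + (880/81)*h^2 + ...; c1 = 22/9.
S_2 = c1*h/(S_1 - 1) = 1 + (-40/9)*h + (1/6)*h^2 + ...; c2 = -40/9.
S_3 = c2*h/(S_2 - 1) = 1 + (3/80)*h + (-1941/6400)*h^2 + ...; c3 = 3/80.
S_4 = c3*h/(S_3 - 1) = 1 + (647/80)*h + ...; c4 = 647/80.

The regular C-fraction coefficients are [21/22, 22/9, -40/9, 3/80, 647/80].


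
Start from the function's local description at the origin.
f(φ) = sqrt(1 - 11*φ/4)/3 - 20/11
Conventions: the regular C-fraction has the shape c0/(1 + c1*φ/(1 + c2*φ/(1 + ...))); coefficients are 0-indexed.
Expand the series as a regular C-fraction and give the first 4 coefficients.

The regular C-fraction coefficients are [-49/33, -121/392, -297/784, -539/432].

Taylor coefficients (expand at 0): a_0 = -49/33, a_1 = -11/24, a_2 = -121/384, a_3 = -1331/3072.
c0 = a_0 = -49/33. Peel one level at a time: if S = 1 + c*φ/S' with S'(0) = 1, then c is the φ-coefficient of S and S' = c*φ/(S - 1).
S_1 = c0/f = 1 + (-121/392)*φ + (-35937/307328)*φ^2 + ...; c1 = -121/392.
S_2 = c1*φ/(S_1 - 1) = 1 + (-297/784)*φ + (-121/256)*φ^2 + ...; c2 = -297/784.
S_3 = c2*φ/(S_2 - 1) = 1 + (-539/432)*φ + ...; c3 = -539/432.


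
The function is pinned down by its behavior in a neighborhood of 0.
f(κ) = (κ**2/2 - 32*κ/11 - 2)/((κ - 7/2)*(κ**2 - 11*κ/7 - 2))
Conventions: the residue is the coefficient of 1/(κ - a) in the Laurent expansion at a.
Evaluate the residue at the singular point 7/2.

The residue is -533/418.

At the order-1 pole 7/2 set g(κ) = (κ - (7/2))*f(κ) = (κ**2/2 - 32*κ/11 - 2)/(κ**2 - 11*κ/7 - 2).
Simple pole: residue = g(a) at a = 7/2, which is -533/418.


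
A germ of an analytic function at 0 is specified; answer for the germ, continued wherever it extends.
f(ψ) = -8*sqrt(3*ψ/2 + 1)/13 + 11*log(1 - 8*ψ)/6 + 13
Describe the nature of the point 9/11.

There is no denominator, hence no pole anywhere.
Branch term sqrt(1 - ψ/(-2/3)): argument at 9/11 is 49/22, nonzero, so 9/11 is not its branch point (a point on a principal cut is still regular for the continued germ).
Branch term log(1 - ψ/(1/8)): argument at 9/11 is -61/11, nonzero, so 9/11 is not its branch point (a point on a principal cut is still regular for the continued germ).
So the germ continues analytically to 9/11.

The point is a regular point.


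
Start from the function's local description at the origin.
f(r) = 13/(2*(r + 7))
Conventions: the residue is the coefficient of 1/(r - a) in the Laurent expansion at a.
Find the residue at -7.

The residue is 13/2.

At the order-1 pole -7 set g(r) = (r - (-7))*f(r) = 13/2.
Simple pole: residue = g(a) at a = -7, which is 13/2.


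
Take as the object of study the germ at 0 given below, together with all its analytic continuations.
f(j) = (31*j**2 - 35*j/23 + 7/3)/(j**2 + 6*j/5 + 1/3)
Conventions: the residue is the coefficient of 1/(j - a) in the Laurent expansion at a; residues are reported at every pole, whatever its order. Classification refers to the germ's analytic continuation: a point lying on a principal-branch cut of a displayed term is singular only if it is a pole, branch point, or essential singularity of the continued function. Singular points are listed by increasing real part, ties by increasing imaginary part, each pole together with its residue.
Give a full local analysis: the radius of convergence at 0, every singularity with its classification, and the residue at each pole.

Denominator factor (j**2 + 6*j/5 + 1/3): discriminant 8/75, real irrational roots -3/5 + (1/15)*sqrt(6) and -3/5 - (1/15)*sqrt(6); poles of order 1, moduli 3/5 - (1/15)*sqrt(6) and 3/5 + (1/15)*sqrt(6).
The radius of convergence is the smallest modulus among the singular points: 3/5 - (1/15)*sqrt(6).
The factor j**2 + 6*j/5 + 1/3 splits as (j - a)(j - a') with a = -3/5 - (1/15)*sqrt(6), a' = -3/5 + (1/15)*sqrt(6). At the order-1 pole a set g(j) = (j - a)*f(j) = [31*j**2 - 35*j/23 + 7/3] / (j - a').
Simple pole: residue = g(a) at a = -3/5 - (1/15)*sqrt(6), which is -4453/230 - (8759/460)*sqrt(6).
The factor j**2 + 6*j/5 + 1/3 splits as (j - a)(j - a') with a = -3/5 + (1/15)*sqrt(6), a' = -3/5 - (1/15)*sqrt(6). At the order-1 pole a set g(j) = (j - a)*f(j) = [31*j**2 - 35*j/23 + 7/3] / (j - a').
Simple pole: residue = g(a) at a = -3/5 + (1/15)*sqrt(6), which is -4453/230 + (8759/460)*sqrt(6).
List the singular points by increasing real part (a conjugate pair: the negative imaginary part first).

Radius of convergence at 0: 3/5 - (1/15)*sqrt(6).
At -3/5 - (1/15)*sqrt(6): a pole of order 1; residue -4453/230 - (8759/460)*sqrt(6).
At -3/5 + (1/15)*sqrt(6): a pole of order 1; residue -4453/230 + (8759/460)*sqrt(6).


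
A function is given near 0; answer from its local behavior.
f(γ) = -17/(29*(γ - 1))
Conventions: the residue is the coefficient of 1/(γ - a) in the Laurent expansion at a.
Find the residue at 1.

At the order-1 pole 1 set g(γ) = (γ - (1))*f(γ) = -17/29.
Simple pole: residue = g(a) at a = 1, which is -17/29.

The residue is -17/29.


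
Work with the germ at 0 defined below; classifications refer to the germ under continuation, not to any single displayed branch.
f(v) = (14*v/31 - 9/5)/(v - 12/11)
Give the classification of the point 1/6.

Denominator factors: v - 12/11 = -61/66 at v = 1/6 — none vanishes.
So the germ continues analytically to 1/6.

The point is a regular point.


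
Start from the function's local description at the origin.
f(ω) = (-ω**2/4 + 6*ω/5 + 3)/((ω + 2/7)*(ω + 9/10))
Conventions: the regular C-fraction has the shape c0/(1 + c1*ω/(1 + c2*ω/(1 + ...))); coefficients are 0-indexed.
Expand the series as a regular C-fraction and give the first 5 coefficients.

Taylor coefficients (expand at 0): a_0 = 35/3, a_1 = -2653/54, a_2 = 87577/486, a_3 = -5597501/8748, a_4 = 354245563/157464.
c0 = a_0 = 35/3. Peel one level at a time: if S = 1 + c*ω/S' with S'(0) = 1, then c is the ω-coefficient of S and S' = c*ω/(S - 1).
S_1 = c0/f = 1 + (379/90)*ω + (2059/900)*ω^2 + ...; c1 = 379/90.
S_2 = c1*ω/(S_1 - 1) = 1 + (-2059/3790)*ω + (369835/861846)*ω^2 + ...; c2 = -2059/3790.
S_3 = c2*ω/(S_2 - 1) = 1 + (1849175/2341083)*ω + (-9245875/76310658)*ω^2 + ...; c3 = 1849175/2341083.
S_4 = c3*ω/(S_3 - 1) = 1 + (1895/12354)*ω + ...; c4 = 1895/12354.

The regular C-fraction coefficients are [35/3, 379/90, -2059/3790, 1849175/2341083, 1895/12354].


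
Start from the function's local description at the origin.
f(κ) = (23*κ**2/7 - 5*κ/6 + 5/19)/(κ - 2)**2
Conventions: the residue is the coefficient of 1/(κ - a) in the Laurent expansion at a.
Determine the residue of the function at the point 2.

At the order-2 pole 2 set g(κ) = (κ - (2))^2*f(κ) = 23*κ**2/7 - 5*κ/6 + 5/19.
Order-2 pole: residue = g'(a); g'(2) = 517/42, so the residue is 517/42.

The residue is 517/42.


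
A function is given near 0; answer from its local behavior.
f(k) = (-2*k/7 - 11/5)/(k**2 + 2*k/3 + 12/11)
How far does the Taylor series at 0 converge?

Denominator factor (k**2 + 2*k/3 + 12/11): discriminant -388/99, complex-conjugate roots (-1/3) + ((1/33)*sqrt(1067))*i and (-1/3) - ((1/33)*sqrt(1067))*i; poles of order 1, moduli (2/11)*sqrt(33) and (2/11)*sqrt(33).
The radius of convergence is the smallest modulus among the singular points: (2/11)*sqrt(33).

The radius of convergence is (2/11)*sqrt(33).


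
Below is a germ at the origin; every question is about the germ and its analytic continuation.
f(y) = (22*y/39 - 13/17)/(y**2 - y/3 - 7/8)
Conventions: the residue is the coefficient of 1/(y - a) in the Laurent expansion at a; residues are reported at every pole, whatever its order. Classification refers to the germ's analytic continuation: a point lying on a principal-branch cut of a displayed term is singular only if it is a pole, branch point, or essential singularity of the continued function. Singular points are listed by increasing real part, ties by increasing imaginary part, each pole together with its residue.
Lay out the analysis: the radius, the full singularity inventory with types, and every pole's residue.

Denominator factor (y**2 - y/3 - 7/8): discriminant 65/18, real irrational roots 1/6 + (1/12)*sqrt(130) and 1/6 - (1/12)*sqrt(130); poles of order 1, moduli 1/6 + (1/12)*sqrt(130) and -1/6 + (1/12)*sqrt(130).
The radius of convergence is the smallest modulus among the singular points: -1/6 + (1/12)*sqrt(130).
The factor y**2 - y/3 - 7/8 splits as (y - a)(y - a') with a = 1/6 - (1/12)*sqrt(130), a' = 1/6 + (1/12)*sqrt(130). At the order-1 pole a set g(y) = (y - a)*f(y) = [22*y/39 - 13/17] / (y - a').
Simple pole: residue = g(a) at a = 1/6 - (1/12)*sqrt(130), which is 11/39 + (1334/43095)*sqrt(130).
The factor y**2 - y/3 - 7/8 splits as (y - a)(y - a') with a = 1/6 + (1/12)*sqrt(130), a' = 1/6 - (1/12)*sqrt(130). At the order-1 pole a set g(y) = (y - a)*f(y) = [22*y/39 - 13/17] / (y - a').
Simple pole: residue = g(a) at a = 1/6 + (1/12)*sqrt(130), which is 11/39 - (1334/43095)*sqrt(130).
List the singular points by increasing real part (a conjugate pair: the negative imaginary part first).

Radius of convergence at 0: -1/6 + (1/12)*sqrt(130).
At 1/6 - (1/12)*sqrt(130): a pole of order 1; residue 11/39 + (1334/43095)*sqrt(130).
At 1/6 + (1/12)*sqrt(130): a pole of order 1; residue 11/39 - (1334/43095)*sqrt(130).


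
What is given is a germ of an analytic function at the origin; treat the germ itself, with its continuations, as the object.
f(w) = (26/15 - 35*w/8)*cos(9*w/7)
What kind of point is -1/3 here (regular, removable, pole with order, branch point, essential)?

The point is a regular point.

There is no denominator, hence no pole anywhere.
The factor cos(9*w/7) is entire.
So the germ continues analytically to -1/3.


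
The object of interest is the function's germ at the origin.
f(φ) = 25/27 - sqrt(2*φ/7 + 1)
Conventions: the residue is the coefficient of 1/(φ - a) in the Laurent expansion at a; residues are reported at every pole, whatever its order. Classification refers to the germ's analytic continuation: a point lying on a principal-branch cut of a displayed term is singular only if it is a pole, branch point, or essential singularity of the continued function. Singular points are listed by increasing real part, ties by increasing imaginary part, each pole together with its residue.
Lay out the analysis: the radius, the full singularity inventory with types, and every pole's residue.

Branch term (-1)*sqrt(1 - φ/(-7/2)): its argument vanishes at φ = -7/2, a square-root branch point, modulus 7/2.
The radius of convergence is the smallest modulus among the singular points: 7/2.

Radius of convergence at 0: 7/2.
At -7/2: an algebraic (square-root) branch point.


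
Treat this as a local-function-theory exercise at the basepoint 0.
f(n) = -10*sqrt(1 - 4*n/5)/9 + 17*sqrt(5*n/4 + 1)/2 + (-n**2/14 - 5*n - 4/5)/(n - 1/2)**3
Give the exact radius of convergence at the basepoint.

Denominator factor (n - 1/2)^3: pole of order 3 at 1/2, modulus 1/2.
Branch term (17/2)*sqrt(1 - n/(-4/5)): its argument vanishes at n = -4/5, a square-root branch point, modulus 4/5.
Branch term (-10/9)*sqrt(1 - n/(5/4)): its argument vanishes at n = 5/4, a square-root branch point, modulus 5/4.
The radius of convergence is the smallest modulus among the singular points: 1/2.

The radius of convergence is 1/2.


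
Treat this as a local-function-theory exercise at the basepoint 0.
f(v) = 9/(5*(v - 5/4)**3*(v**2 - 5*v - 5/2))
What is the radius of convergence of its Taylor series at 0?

Denominator factor (v - 5/4)^3: pole of order 3 at 5/4, modulus 5/4.
Denominator factor (v**2 - 5*v - 5/2): discriminant 35, real irrational roots 5/2 + (1/2)*sqrt(35) and 5/2 - (1/2)*sqrt(35); poles of order 1, moduli 5/2 + (1/2)*sqrt(35) and -5/2 + (1/2)*sqrt(35).
The radius of convergence is the smallest modulus among the singular points: -5/2 + (1/2)*sqrt(35).

The radius of convergence is -5/2 + (1/2)*sqrt(35).


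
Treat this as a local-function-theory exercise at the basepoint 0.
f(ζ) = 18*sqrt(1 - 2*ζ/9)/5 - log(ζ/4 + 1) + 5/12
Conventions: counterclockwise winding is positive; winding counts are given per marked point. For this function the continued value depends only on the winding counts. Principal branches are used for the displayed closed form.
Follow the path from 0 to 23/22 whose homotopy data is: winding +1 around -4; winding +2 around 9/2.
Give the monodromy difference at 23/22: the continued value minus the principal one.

Continued minus principal equals -(2)*pi*i.

The rational part is single-valued and drops out of the difference; each branch term changes only by its own monodromy.
(-1)*log(1 - ζ/(-4)): each positive loop around -4 adds 2*pi*i to the log, so winding +1 contributes (-1)*(1)*2*pi*i = -(2)*pi*i.
(18/5)*sqrt(1 - ζ/(9/2)): winding +2 is even, the square root returns to the same sheet, contribution 0.
Summing the contributions at ζ = 23/22 gives -(2)*pi*i.
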